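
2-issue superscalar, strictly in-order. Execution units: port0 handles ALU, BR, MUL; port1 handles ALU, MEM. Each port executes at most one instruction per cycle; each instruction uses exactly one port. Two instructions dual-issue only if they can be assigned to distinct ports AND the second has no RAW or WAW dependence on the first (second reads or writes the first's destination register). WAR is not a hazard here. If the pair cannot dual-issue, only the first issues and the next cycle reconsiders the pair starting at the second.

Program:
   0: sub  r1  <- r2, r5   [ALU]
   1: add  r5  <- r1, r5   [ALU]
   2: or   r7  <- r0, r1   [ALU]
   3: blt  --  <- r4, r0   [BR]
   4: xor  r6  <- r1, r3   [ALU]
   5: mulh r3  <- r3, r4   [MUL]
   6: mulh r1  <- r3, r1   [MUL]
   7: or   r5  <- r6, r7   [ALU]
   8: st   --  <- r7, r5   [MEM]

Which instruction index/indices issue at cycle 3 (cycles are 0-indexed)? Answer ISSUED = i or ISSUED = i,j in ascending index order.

ISSUED = 5

#0 head=0: sub i0 RAW r1
#1 head=1: add;or i1,i2 2-wide
#2 head=3: blt;xor i3,i4 2-wide
#3 head=5: mulh i5 no-port MUL/MUL
#4 head=6: mulh;or i6,i7 2-wide
#5 head=8: st i8 tail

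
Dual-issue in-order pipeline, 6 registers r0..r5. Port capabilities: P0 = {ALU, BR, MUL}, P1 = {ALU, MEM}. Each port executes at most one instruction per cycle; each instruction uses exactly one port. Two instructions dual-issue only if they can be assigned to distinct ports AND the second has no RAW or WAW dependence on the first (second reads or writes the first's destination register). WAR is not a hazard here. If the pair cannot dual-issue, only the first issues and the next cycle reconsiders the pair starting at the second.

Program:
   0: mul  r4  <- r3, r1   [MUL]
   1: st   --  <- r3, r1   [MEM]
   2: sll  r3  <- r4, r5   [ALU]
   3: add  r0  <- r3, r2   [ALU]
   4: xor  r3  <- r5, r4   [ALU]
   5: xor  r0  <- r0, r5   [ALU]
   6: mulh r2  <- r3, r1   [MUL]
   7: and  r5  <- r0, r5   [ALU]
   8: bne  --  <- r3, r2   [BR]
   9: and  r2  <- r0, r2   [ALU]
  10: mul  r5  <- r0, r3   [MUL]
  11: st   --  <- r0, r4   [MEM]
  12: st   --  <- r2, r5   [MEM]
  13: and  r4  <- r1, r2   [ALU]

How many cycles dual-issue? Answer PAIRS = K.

t=0 i0+i1:mul;st ; 2-wide
t=1 i2:sll ; RAW r3
t=2 i3+i4:add;xor ; 2-wide
t=3 i5+i6:xor;mulh ; 2-wide
t=4 i7+i8:and;bne ; 2-wide
t=5 i9+i10:and;mul ; 2-wide
t=6 i11:st ; no-port MEM/MEM
t=7 i12+i13:st;and ; 2-wide

PAIRS = 6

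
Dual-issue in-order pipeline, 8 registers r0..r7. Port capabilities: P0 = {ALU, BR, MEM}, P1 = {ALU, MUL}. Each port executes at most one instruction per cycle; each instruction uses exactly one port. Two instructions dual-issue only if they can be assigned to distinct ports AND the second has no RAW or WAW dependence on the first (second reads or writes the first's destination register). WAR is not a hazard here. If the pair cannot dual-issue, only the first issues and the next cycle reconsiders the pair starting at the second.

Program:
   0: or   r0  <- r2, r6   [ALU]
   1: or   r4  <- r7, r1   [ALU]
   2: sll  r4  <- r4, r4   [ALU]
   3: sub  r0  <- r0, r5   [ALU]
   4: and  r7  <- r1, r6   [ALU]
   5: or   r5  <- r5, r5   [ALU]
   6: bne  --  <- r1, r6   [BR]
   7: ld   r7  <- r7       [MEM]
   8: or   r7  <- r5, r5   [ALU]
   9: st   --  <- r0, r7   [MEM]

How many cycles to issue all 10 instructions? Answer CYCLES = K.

#0 head=0: or/or i0&i1 dual
#1 head=2: sll/sub i2&i3 dual
#2 head=4: and/or i4&i5 dual
#3 head=6: bne i6 no-port BR/MEM
#4 head=7: ld i7 WAW r7
#5 head=8: or i8 RAW r7
#6 head=9: st i9 tail

CYCLES = 7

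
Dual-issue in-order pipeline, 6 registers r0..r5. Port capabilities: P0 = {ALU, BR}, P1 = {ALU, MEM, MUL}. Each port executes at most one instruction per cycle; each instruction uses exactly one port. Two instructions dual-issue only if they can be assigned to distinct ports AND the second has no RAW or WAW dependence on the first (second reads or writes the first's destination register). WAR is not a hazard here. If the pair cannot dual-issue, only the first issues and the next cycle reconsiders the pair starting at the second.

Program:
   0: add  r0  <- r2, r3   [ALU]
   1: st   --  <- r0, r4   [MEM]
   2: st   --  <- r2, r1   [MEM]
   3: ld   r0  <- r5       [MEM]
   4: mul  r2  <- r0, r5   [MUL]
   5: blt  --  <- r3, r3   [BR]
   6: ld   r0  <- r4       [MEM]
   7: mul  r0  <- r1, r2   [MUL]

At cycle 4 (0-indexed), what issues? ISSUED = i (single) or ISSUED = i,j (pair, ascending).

ISSUED = 4,5

t=0 i0:add.ALU ; RAW r0
t=1 i1:st.MEM ; no-port MEM/MEM
t=2 i2:st.MEM ; no-port MEM/MEM
t=3 i3:ld.MEM ; no-port MEM/MUL
t=4 i4&i5:mul.MUL/blt.BR ; 2-wide
t=5 i6:ld.MEM ; no-port MEM/MUL
t=6 i7:mul.MUL ; tail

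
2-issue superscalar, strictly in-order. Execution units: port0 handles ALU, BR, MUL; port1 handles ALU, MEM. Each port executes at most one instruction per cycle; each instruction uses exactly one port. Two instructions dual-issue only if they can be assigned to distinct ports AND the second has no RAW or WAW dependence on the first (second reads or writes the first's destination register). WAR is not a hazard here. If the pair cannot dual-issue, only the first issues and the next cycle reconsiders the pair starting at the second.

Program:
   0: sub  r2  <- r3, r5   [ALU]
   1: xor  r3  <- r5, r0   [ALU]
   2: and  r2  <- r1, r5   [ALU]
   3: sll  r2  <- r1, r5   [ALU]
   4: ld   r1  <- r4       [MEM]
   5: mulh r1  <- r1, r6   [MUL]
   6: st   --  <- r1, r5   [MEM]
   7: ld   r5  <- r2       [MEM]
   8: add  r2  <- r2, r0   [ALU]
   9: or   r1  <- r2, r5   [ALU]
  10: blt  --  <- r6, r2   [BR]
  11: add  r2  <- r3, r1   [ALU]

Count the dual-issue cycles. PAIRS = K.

  cy0 -> i0/i1 (sub.ALU xor.ALU) 2-wide
  cy1 -> i2 (and.ALU) WAW r2
  cy2 -> i3/i4 (sll.ALU ld.MEM) 2-wide
  cy3 -> i5 (mulh.MUL) RAW r1
  cy4 -> i6 (st.MEM) no-port MEM/MEM
  cy5 -> i7/i8 (ld.MEM add.ALU) 2-wide
  cy6 -> i9/i10 (or.ALU blt.BR) 2-wide
  cy7 -> i11 (add.ALU) tail

PAIRS = 4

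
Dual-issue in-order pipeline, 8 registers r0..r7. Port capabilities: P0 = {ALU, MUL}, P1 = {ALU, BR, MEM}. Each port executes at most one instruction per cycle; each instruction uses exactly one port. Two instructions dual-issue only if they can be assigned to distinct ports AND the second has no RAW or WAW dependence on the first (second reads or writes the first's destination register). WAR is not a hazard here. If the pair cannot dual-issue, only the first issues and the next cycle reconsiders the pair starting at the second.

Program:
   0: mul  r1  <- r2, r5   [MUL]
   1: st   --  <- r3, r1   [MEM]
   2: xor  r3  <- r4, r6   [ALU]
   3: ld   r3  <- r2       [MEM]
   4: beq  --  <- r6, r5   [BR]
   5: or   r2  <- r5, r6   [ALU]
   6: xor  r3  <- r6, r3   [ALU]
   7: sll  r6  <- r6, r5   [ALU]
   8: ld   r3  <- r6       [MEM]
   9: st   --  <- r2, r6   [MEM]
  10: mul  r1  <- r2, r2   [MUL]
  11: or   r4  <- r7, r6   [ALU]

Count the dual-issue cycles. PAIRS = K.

PAIRS = 4

[0] i0  mul  -- RAW r1
[1] i1/i2  st;xor  -- 2-wide
[2] i3  ld  -- no-port MEM/BR
[3] i4/i5  beq;or  -- 2-wide
[4] i6/i7  xor;sll  -- 2-wide
[5] i8  ld  -- no-port MEM/MEM
[6] i9/i10  st;mul  -- 2-wide
[7] i11  or  -- tail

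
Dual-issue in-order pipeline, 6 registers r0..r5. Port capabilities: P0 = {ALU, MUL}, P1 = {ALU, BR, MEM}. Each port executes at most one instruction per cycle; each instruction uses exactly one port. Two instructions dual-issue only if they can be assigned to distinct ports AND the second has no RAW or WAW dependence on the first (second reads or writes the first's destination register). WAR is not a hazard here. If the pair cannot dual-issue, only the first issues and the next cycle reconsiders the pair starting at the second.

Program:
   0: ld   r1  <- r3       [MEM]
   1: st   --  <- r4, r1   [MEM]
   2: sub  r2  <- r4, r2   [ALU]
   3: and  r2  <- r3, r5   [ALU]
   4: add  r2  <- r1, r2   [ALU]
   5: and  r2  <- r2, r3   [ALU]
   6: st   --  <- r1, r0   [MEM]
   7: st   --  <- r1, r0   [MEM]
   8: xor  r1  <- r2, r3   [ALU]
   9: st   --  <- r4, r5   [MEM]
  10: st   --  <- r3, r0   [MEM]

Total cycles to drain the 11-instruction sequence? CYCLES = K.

#0 head=0: ld i0 no-port MEM/MEM
#1 head=1: st+sub i1/i2 pair
#2 head=3: and i3 RAW+WAW r2
#3 head=4: add i4 RAW+WAW r2
#4 head=5: and+st i5/i6 pair
#5 head=7: st+xor i7/i8 pair
#6 head=9: st i9 no-port MEM/MEM
#7 head=10: st i10 tail

CYCLES = 8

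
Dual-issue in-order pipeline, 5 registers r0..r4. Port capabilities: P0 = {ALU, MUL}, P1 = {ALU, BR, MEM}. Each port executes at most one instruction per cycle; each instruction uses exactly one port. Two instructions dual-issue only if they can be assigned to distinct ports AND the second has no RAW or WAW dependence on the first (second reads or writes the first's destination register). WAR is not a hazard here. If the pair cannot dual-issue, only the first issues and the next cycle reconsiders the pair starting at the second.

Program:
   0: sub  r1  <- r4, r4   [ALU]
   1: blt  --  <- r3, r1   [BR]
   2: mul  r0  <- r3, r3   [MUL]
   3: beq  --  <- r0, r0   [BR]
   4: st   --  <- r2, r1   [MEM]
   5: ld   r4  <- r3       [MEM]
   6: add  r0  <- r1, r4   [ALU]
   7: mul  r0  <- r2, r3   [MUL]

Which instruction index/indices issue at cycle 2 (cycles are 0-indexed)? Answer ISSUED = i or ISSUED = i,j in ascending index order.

[0] i0  sub  -- RAW r1
[1] i1&i2  blt/mul  -- 2-wide
[2] i3  beq  -- no-port BR/MEM
[3] i4  st  -- no-port MEM/MEM
[4] i5  ld  -- RAW r4
[5] i6  add  -- WAW r0
[6] i7  mul  -- tail

ISSUED = 3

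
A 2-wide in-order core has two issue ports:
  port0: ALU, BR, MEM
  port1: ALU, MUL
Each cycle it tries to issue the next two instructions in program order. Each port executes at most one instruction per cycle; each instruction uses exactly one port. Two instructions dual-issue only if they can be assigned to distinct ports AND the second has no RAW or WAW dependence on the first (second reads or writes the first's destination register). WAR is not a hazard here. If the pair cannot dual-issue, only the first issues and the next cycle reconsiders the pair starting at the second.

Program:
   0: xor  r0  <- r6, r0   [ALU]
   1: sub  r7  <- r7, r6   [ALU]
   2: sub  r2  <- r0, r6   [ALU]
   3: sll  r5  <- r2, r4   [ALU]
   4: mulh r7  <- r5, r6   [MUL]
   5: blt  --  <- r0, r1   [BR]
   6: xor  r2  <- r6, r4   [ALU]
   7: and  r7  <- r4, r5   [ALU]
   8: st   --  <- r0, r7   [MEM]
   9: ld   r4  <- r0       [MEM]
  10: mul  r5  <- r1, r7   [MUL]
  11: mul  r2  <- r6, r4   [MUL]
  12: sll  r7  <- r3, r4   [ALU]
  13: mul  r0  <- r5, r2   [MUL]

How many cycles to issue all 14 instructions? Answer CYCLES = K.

#0 head=0: xor sub i0+i1 dual
#1 head=2: sub i2 RAW r2
#2 head=3: sll i3 RAW r5
#3 head=4: mulh blt i4+i5 dual
#4 head=6: xor and i6+i7 dual
#5 head=8: st i8 no-port MEM/MEM
#6 head=9: ld mul i9+i10 dual
#7 head=11: mul sll i11+i12 dual
#8 head=13: mul i13 tail

CYCLES = 9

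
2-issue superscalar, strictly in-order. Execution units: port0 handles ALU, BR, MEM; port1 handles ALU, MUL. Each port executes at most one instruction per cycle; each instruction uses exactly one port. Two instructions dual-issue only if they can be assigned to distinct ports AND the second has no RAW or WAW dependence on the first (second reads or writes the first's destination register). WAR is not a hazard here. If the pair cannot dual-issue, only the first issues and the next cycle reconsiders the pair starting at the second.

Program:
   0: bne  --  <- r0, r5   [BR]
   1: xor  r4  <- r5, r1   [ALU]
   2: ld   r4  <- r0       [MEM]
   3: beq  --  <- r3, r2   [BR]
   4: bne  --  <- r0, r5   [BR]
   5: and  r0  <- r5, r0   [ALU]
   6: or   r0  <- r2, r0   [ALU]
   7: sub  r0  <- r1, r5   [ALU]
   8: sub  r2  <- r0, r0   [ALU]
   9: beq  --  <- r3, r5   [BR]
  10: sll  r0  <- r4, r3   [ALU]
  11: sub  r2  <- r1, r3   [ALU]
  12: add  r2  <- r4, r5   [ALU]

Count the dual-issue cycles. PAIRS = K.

PAIRS = 4

#0 head=0: bne/xor i0+i1 pair
#1 head=2: ld i2 no-port MEM/BR
#2 head=3: beq i3 no-port BR/BR
#3 head=4: bne/and i4+i5 pair
#4 head=6: or i6 WAW r0
#5 head=7: sub i7 RAW r0
#6 head=8: sub/beq i8+i9 pair
#7 head=10: sll/sub i10+i11 pair
#8 head=12: add i12 tail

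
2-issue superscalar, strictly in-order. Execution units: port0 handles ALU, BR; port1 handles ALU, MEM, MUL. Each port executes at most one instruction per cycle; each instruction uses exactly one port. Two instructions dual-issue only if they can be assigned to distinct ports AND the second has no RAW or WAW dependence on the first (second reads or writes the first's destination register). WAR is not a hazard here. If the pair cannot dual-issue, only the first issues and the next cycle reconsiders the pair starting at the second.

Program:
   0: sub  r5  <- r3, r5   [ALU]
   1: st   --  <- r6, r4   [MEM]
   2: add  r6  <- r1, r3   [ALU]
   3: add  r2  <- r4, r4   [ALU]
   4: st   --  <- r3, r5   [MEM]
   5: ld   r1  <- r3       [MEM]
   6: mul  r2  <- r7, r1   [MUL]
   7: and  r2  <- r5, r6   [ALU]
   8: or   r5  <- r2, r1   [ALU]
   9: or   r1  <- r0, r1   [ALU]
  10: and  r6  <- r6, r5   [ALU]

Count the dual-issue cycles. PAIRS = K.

PAIRS = 3

0. sub.ALU+st.MEM @i0/i1  | pair
1. add.ALU+add.ALU @i2/i3  | pair
2. st.MEM @i4  | no-port MEM/MEM
3. ld.MEM @i5  | no-port MEM/MUL
4. mul.MUL @i6  | WAW r2
5. and.ALU @i7  | RAW r2
6. or.ALU+or.ALU @i8/i9  | pair
7. and.ALU @i10  | tail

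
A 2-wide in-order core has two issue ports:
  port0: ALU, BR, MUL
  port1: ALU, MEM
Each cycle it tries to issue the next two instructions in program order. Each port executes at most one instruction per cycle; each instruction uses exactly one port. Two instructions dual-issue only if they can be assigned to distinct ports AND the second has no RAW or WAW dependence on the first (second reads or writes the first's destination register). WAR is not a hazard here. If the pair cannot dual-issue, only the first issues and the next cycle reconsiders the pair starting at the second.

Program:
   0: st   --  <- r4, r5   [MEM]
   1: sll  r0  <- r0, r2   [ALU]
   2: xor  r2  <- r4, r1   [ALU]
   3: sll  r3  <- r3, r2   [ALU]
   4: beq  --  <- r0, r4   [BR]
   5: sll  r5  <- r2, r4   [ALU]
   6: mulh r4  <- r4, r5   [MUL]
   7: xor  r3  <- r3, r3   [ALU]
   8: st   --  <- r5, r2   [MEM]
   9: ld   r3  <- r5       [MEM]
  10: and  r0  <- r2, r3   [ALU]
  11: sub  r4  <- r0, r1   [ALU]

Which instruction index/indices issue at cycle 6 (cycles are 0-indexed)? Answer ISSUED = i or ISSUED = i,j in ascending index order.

ISSUED = 9

[0] i0+i1  st.MEM+sll.ALU  -- pair
[1] i2  xor.ALU  -- RAW r2
[2] i3+i4  sll.ALU+beq.BR  -- pair
[3] i5  sll.ALU  -- RAW r5
[4] i6+i7  mulh.MUL+xor.ALU  -- pair
[5] i8  st.MEM  -- no-port MEM/MEM
[6] i9  ld.MEM  -- RAW r3
[7] i10  and.ALU  -- RAW r0
[8] i11  sub.ALU  -- tail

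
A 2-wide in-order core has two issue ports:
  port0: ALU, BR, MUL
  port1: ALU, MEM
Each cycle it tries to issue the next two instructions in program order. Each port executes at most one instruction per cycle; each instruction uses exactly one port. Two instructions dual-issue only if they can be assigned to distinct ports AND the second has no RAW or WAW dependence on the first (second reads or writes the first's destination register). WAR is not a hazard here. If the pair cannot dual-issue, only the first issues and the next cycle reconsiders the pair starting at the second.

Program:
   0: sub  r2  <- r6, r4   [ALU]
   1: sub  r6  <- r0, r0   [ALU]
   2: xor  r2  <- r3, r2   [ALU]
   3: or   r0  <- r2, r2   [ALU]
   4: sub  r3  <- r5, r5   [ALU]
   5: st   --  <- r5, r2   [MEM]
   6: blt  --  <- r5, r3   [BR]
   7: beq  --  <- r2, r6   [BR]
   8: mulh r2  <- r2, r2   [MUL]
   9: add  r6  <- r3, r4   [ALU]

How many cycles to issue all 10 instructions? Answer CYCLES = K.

c0: i0/i1 sub.ALU;sub.ALU  pair
c1: i2 xor.ALU  RAW r2
c2: i3/i4 or.ALU;sub.ALU  pair
c3: i5/i6 st.MEM;blt.BR  pair
c4: i7 beq.BR  no-port BR/MUL
c5: i8/i9 mulh.MUL;add.ALU  pair

CYCLES = 6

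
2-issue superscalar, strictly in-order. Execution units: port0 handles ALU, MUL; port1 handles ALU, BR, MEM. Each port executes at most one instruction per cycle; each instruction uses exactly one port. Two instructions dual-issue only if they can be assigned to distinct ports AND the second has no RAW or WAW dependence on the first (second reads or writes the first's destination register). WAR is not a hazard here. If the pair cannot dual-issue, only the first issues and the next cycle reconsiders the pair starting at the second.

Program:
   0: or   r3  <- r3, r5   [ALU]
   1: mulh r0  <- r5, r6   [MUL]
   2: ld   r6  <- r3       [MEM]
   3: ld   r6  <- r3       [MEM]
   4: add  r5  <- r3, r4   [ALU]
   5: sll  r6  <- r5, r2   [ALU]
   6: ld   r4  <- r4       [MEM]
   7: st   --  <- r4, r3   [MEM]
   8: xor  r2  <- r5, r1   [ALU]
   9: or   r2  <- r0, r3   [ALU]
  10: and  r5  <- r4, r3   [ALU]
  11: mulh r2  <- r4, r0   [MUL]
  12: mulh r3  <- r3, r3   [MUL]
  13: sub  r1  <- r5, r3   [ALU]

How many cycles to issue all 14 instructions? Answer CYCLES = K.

#0 head=0: or.ALU+mulh.MUL i0/i1 pair
#1 head=2: ld.MEM i2 no-port MEM/MEM
#2 head=3: ld.MEM+add.ALU i3/i4 pair
#3 head=5: sll.ALU+ld.MEM i5/i6 pair
#4 head=7: st.MEM+xor.ALU i7/i8 pair
#5 head=9: or.ALU+and.ALU i9/i10 pair
#6 head=11: mulh.MUL i11 no-port MUL/MUL
#7 head=12: mulh.MUL i12 RAW r3
#8 head=13: sub.ALU i13 tail

CYCLES = 9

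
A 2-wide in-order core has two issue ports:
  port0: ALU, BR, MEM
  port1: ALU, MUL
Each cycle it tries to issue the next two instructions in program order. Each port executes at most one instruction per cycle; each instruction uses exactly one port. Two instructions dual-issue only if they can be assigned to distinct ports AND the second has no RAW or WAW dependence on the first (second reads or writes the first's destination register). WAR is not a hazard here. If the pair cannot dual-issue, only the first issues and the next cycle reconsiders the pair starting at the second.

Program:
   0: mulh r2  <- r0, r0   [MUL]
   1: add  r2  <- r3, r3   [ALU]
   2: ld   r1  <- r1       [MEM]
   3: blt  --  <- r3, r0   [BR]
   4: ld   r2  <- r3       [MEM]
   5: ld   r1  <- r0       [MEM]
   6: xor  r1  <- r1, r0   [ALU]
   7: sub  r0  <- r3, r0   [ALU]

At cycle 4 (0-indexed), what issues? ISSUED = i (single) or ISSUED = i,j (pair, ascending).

ISSUED = 5

c0: i0 mulh.MUL  WAW r2
c1: i1,i2 add.ALU+ld.MEM  dual
c2: i3 blt.BR  no-port BR/MEM
c3: i4 ld.MEM  no-port MEM/MEM
c4: i5 ld.MEM  RAW+WAW r1
c5: i6,i7 xor.ALU+sub.ALU  dual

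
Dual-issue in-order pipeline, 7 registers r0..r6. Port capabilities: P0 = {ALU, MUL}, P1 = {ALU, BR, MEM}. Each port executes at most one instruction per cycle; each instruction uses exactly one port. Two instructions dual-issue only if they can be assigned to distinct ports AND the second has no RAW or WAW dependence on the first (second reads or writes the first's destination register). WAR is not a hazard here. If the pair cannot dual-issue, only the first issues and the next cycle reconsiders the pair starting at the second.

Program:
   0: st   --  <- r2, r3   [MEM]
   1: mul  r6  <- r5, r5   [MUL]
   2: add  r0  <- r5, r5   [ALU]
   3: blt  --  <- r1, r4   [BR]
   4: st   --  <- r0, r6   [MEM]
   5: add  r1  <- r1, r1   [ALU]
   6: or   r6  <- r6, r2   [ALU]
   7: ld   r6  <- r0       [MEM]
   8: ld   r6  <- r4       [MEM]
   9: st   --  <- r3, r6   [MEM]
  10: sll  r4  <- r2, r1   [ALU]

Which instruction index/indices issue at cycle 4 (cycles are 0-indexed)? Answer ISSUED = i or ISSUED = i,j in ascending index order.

0. st mul @i0&i1  | 2-wide
1. add blt @i2&i3  | 2-wide
2. st add @i4&i5  | 2-wide
3. or @i6  | WAW r6
4. ld @i7  | no-port MEM/MEM
5. ld @i8  | no-port MEM/MEM
6. st sll @i9&i10  | 2-wide

ISSUED = 7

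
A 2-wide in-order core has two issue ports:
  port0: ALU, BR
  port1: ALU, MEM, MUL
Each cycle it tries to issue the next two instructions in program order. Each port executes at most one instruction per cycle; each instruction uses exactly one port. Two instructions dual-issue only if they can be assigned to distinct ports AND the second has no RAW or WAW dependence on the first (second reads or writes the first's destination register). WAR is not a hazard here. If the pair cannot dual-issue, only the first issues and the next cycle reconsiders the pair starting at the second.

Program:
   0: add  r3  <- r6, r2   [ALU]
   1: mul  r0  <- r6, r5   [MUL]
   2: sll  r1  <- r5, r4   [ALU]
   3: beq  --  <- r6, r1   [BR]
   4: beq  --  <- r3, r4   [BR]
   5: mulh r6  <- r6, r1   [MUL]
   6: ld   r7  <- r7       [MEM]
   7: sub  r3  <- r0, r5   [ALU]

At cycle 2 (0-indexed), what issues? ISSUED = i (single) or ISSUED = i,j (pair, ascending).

c0: i0/i1 add/mul  2-wide
c1: i2 sll  RAW r1
c2: i3 beq  no-port BR/BR
c3: i4/i5 beq/mulh  2-wide
c4: i6/i7 ld/sub  2-wide

ISSUED = 3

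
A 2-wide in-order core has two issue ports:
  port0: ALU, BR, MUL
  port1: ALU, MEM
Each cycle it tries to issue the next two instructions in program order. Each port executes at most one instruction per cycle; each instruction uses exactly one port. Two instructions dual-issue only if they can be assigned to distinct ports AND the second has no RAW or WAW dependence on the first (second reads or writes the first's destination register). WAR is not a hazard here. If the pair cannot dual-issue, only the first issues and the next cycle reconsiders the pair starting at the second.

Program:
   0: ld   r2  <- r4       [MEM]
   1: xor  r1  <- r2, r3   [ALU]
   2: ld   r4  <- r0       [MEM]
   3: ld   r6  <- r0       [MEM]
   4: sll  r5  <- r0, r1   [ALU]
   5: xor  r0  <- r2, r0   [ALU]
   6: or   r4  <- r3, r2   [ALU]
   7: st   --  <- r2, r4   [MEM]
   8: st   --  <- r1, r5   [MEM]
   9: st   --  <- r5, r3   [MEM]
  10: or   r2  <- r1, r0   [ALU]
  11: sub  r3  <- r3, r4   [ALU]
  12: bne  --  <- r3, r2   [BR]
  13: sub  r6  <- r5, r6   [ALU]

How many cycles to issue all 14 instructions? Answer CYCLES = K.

0. ld @i0  | RAW r2
1. xor ld @i1/i2  | dual
2. ld sll @i3/i4  | dual
3. xor or @i5/i6  | dual
4. st @i7  | no-port MEM/MEM
5. st @i8  | no-port MEM/MEM
6. st or @i9/i10  | dual
7. sub @i11  | RAW r3
8. bne sub @i12/i13  | dual

CYCLES = 9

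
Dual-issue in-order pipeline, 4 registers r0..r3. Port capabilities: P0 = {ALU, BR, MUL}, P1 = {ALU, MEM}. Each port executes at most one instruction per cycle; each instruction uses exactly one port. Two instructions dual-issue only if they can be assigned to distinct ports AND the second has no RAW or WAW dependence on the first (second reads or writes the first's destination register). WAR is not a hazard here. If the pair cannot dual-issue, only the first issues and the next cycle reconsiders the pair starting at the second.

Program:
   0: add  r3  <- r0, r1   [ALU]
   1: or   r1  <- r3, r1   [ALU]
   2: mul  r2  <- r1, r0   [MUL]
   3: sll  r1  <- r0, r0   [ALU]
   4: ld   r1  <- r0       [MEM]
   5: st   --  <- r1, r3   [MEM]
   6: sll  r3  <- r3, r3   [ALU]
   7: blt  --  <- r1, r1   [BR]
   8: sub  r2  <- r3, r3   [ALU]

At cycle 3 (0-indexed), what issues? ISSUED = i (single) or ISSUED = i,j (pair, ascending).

t=0 i0:add ; RAW r3
t=1 i1:or ; RAW r1
t=2 i2,i3:mul/sll ; pair
t=3 i4:ld ; no-port MEM/MEM
t=4 i5,i6:st/sll ; pair
t=5 i7,i8:blt/sub ; pair

ISSUED = 4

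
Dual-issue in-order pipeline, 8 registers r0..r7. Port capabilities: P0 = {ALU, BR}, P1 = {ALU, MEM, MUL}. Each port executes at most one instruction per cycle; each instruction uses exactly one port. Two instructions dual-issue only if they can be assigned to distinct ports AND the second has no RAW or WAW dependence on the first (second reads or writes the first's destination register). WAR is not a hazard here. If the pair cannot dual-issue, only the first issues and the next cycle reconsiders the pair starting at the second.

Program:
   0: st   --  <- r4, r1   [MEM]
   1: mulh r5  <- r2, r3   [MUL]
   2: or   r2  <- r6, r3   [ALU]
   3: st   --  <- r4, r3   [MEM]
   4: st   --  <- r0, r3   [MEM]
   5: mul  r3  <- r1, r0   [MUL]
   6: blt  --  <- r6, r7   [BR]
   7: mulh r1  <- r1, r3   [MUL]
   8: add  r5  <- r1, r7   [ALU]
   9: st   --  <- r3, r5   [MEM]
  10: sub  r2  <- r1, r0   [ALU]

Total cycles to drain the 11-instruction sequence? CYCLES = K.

#0 head=0: st i0 no-port MEM/MUL
#1 head=1: mulh;or i1/i2 pair
#2 head=3: st i3 no-port MEM/MEM
#3 head=4: st i4 no-port MEM/MUL
#4 head=5: mul;blt i5/i6 pair
#5 head=7: mulh i7 RAW r1
#6 head=8: add i8 RAW r5
#7 head=9: st;sub i9/i10 pair

CYCLES = 8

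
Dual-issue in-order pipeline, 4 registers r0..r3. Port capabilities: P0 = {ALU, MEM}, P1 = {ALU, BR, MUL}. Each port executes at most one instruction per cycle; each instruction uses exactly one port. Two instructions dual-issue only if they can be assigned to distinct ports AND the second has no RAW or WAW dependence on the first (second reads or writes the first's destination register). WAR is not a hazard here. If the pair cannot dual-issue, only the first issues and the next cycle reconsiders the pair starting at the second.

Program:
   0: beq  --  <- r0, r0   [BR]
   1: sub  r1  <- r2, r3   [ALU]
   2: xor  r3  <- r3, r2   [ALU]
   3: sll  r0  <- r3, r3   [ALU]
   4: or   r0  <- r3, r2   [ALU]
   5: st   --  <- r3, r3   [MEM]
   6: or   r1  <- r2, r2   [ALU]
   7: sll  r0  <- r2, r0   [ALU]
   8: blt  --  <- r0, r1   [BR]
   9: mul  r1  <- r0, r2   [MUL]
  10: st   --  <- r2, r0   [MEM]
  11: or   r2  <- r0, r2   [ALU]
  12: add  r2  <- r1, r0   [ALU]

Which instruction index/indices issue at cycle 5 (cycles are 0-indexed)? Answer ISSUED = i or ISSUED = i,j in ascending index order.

c0: i0&i1 beq/sub  dual
c1: i2 xor  RAW r3
c2: i3 sll  WAW r0
c3: i4&i5 or/st  dual
c4: i6&i7 or/sll  dual
c5: i8 blt  no-port BR/MUL
c6: i9&i10 mul/st  dual
c7: i11 or  WAW r2
c8: i12 add  tail

ISSUED = 8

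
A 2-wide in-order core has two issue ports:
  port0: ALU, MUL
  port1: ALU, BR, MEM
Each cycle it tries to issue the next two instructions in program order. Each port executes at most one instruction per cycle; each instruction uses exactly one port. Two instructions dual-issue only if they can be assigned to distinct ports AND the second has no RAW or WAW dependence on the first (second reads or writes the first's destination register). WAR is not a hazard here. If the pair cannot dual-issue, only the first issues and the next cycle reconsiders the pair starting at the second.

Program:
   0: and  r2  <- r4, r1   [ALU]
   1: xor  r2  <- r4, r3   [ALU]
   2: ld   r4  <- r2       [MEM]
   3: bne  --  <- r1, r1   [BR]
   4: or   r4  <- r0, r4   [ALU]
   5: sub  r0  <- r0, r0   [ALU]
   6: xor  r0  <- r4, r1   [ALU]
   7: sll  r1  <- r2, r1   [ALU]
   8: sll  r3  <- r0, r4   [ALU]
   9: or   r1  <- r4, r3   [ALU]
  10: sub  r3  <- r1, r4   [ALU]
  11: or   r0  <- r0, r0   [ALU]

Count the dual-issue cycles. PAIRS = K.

PAIRS = 3

[0] i0  and.ALU  -- WAW r2
[1] i1  xor.ALU  -- RAW r2
[2] i2  ld.MEM  -- no-port MEM/BR
[3] i3,i4  bne.BR or.ALU  -- dual
[4] i5  sub.ALU  -- WAW r0
[5] i6,i7  xor.ALU sll.ALU  -- dual
[6] i8  sll.ALU  -- RAW r3
[7] i9  or.ALU  -- RAW r1
[8] i10,i11  sub.ALU or.ALU  -- dual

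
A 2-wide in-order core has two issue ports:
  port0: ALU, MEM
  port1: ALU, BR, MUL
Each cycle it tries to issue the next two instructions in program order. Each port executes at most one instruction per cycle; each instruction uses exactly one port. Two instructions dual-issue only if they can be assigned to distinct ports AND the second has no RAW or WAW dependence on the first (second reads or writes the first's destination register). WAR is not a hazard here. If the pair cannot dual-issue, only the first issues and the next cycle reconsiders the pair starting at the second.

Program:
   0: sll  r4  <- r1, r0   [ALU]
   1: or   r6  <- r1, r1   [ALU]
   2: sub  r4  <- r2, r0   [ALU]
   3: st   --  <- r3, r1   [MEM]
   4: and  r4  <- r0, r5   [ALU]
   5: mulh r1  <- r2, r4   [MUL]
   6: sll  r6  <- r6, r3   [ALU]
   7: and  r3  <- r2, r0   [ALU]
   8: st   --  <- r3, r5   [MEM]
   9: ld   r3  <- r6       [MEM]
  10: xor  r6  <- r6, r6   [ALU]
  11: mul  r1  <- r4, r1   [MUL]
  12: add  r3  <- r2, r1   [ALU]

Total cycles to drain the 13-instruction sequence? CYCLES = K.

t=0 i0&i1:sll.ALU;or.ALU ; 2-wide
t=1 i2&i3:sub.ALU;st.MEM ; 2-wide
t=2 i4:and.ALU ; RAW r4
t=3 i5&i6:mulh.MUL;sll.ALU ; 2-wide
t=4 i7:and.ALU ; RAW r3
t=5 i8:st.MEM ; no-port MEM/MEM
t=6 i9&i10:ld.MEM;xor.ALU ; 2-wide
t=7 i11:mul.MUL ; RAW r1
t=8 i12:add.ALU ; tail

CYCLES = 9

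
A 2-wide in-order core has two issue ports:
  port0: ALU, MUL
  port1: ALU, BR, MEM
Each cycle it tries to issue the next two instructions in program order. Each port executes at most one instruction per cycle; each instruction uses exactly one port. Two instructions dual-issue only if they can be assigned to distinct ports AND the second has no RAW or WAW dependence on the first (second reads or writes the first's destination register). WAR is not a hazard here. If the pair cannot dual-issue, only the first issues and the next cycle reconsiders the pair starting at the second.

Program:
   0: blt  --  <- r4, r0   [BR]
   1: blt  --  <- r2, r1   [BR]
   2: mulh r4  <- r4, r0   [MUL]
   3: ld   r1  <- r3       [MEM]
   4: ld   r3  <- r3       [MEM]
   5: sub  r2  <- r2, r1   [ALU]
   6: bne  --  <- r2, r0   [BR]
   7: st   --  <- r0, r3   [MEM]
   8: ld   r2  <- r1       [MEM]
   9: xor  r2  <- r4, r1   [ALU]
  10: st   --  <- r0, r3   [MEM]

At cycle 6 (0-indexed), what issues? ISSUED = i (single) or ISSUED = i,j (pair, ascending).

ISSUED = 8

[0] i0  blt  -- no-port BR/BR
[1] i1,i2  blt;mulh  -- 2-wide
[2] i3  ld  -- no-port MEM/MEM
[3] i4,i5  ld;sub  -- 2-wide
[4] i6  bne  -- no-port BR/MEM
[5] i7  st  -- no-port MEM/MEM
[6] i8  ld  -- WAW r2
[7] i9,i10  xor;st  -- 2-wide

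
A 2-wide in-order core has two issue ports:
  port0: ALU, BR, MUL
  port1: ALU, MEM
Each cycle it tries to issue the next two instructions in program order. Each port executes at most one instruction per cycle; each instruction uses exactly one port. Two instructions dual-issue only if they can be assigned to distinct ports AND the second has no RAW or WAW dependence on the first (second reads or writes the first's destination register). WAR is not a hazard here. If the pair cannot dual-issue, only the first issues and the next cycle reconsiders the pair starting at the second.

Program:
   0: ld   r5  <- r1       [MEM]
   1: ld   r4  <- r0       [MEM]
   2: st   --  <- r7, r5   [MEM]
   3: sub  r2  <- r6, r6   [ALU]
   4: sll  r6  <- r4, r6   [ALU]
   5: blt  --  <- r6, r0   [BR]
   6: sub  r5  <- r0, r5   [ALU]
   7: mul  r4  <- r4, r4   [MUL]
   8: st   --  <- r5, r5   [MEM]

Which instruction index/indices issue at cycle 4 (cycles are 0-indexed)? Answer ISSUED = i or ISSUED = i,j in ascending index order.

[0] i0  ld  -- no-port MEM/MEM
[1] i1  ld  -- no-port MEM/MEM
[2] i2/i3  st;sub  -- dual
[3] i4  sll  -- RAW r6
[4] i5/i6  blt;sub  -- dual
[5] i7/i8  mul;st  -- dual

ISSUED = 5,6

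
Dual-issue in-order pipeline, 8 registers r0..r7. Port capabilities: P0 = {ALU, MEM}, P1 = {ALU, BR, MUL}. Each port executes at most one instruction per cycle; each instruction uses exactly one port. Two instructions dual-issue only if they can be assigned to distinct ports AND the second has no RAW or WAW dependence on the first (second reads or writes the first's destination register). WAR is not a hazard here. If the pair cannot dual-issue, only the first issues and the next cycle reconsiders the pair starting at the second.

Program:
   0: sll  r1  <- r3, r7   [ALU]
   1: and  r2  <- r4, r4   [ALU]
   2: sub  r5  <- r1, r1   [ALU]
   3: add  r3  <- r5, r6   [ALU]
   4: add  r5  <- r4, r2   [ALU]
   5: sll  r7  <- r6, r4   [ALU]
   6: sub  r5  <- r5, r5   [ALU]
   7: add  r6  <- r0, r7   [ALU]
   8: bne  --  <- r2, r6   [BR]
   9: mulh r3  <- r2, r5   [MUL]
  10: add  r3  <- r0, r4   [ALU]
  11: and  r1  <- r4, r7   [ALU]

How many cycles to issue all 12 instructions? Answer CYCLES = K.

CYCLES = 8

t=0 i0/i1:sll+and ; 2-wide
t=1 i2:sub ; RAW r5
t=2 i3/i4:add+add ; 2-wide
t=3 i5/i6:sll+sub ; 2-wide
t=4 i7:add ; RAW r6
t=5 i8:bne ; no-port BR/MUL
t=6 i9:mulh ; WAW r3
t=7 i10/i11:add+and ; 2-wide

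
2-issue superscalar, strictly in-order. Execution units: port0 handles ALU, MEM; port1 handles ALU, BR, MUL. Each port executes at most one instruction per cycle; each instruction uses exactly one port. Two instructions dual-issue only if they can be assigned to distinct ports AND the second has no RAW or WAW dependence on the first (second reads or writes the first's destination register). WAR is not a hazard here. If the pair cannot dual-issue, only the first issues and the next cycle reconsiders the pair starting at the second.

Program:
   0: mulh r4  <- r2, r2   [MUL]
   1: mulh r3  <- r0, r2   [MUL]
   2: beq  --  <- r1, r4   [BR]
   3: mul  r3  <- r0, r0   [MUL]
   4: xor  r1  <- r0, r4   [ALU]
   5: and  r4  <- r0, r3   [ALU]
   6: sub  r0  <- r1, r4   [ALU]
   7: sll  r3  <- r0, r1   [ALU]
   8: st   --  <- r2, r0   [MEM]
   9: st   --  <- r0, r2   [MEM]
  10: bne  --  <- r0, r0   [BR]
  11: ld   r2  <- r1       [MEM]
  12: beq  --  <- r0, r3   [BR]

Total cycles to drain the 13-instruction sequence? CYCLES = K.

0. mulh @i0  | no-port MUL/MUL
1. mulh @i1  | no-port MUL/BR
2. beq @i2  | no-port BR/MUL
3. mul xor @i3+i4  | dual
4. and @i5  | RAW r4
5. sub @i6  | RAW r0
6. sll st @i7+i8  | dual
7. st bne @i9+i10  | dual
8. ld beq @i11+i12  | dual

CYCLES = 9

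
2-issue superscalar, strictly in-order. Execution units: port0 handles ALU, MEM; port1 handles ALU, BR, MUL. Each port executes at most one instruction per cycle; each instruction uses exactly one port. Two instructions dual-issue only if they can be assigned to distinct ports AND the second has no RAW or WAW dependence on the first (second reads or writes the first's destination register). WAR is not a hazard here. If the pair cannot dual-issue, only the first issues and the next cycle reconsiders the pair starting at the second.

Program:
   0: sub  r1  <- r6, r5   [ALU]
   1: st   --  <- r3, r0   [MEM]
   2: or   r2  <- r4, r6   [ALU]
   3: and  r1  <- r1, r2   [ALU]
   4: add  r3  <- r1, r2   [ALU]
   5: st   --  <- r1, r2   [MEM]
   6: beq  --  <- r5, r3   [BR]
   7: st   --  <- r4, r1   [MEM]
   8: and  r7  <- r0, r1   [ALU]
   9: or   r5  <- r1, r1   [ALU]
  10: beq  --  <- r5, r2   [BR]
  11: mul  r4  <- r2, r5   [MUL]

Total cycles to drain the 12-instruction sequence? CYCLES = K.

#0 head=0: sub.ALU st.MEM i0,i1 pair
#1 head=2: or.ALU i2 RAW r2
#2 head=3: and.ALU i3 RAW r1
#3 head=4: add.ALU st.MEM i4,i5 pair
#4 head=6: beq.BR st.MEM i6,i7 pair
#5 head=8: and.ALU or.ALU i8,i9 pair
#6 head=10: beq.BR i10 no-port BR/MUL
#7 head=11: mul.MUL i11 tail

CYCLES = 8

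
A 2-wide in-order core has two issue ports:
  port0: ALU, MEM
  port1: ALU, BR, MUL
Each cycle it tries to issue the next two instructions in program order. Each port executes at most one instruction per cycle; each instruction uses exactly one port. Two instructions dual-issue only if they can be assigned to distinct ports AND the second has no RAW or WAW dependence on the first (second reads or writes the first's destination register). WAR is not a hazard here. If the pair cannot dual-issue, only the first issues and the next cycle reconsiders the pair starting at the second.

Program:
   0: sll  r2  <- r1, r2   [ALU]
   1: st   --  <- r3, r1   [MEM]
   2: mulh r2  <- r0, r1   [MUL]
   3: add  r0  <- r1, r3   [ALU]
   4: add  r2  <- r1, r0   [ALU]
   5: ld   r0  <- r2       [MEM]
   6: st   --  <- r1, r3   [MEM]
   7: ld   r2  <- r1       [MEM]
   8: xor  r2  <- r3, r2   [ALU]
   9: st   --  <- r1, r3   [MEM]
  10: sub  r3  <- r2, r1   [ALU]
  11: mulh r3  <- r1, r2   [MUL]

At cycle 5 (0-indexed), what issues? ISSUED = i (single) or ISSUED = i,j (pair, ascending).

ISSUED = 7

[0] i0&i1  sll st  -- 2-wide
[1] i2&i3  mulh add  -- 2-wide
[2] i4  add  -- RAW r2
[3] i5  ld  -- no-port MEM/MEM
[4] i6  st  -- no-port MEM/MEM
[5] i7  ld  -- RAW+WAW r2
[6] i8&i9  xor st  -- 2-wide
[7] i10  sub  -- WAW r3
[8] i11  mulh  -- tail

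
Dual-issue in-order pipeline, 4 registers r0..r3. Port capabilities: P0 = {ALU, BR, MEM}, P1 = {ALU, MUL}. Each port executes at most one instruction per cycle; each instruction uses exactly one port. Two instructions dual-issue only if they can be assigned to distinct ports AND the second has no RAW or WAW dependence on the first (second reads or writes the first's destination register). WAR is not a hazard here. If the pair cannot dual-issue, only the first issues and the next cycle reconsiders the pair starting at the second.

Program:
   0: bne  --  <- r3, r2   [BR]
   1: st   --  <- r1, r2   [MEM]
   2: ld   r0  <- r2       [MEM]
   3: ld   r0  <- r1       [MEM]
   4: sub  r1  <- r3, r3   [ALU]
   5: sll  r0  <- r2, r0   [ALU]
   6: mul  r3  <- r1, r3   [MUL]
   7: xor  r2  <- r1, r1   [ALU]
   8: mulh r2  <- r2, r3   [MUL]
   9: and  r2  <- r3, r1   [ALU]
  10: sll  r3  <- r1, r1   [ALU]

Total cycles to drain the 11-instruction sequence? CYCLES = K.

0. bne @i0  | no-port BR/MEM
1. st @i1  | no-port MEM/MEM
2. ld @i2  | no-port MEM/MEM
3. ld sub @i3&i4  | dual
4. sll mul @i5&i6  | dual
5. xor @i7  | RAW+WAW r2
6. mulh @i8  | WAW r2
7. and sll @i9&i10  | dual

CYCLES = 8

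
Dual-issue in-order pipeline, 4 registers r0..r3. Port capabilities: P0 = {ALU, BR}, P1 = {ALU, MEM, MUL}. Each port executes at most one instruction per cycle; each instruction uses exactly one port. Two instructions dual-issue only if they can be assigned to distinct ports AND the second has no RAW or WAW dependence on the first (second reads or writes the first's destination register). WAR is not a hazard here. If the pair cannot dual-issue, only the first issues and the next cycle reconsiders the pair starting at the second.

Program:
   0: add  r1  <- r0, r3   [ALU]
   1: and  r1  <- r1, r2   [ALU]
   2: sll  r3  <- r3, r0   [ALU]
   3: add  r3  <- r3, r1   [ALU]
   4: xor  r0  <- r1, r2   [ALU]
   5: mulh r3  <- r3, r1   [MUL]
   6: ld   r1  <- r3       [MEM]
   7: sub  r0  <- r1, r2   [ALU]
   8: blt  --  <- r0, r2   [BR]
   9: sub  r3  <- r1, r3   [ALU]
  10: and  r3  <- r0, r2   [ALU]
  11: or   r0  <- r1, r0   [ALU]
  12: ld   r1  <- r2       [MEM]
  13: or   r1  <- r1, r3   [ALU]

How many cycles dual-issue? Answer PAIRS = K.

0. add.ALU @i0  | RAW+WAW r1
1. and.ALU+sll.ALU @i1&i2  | dual
2. add.ALU+xor.ALU @i3&i4  | dual
3. mulh.MUL @i5  | no-port MUL/MEM
4. ld.MEM @i6  | RAW r1
5. sub.ALU @i7  | RAW r0
6. blt.BR+sub.ALU @i8&i9  | dual
7. and.ALU+or.ALU @i10&i11  | dual
8. ld.MEM @i12  | RAW+WAW r1
9. or.ALU @i13  | tail

PAIRS = 4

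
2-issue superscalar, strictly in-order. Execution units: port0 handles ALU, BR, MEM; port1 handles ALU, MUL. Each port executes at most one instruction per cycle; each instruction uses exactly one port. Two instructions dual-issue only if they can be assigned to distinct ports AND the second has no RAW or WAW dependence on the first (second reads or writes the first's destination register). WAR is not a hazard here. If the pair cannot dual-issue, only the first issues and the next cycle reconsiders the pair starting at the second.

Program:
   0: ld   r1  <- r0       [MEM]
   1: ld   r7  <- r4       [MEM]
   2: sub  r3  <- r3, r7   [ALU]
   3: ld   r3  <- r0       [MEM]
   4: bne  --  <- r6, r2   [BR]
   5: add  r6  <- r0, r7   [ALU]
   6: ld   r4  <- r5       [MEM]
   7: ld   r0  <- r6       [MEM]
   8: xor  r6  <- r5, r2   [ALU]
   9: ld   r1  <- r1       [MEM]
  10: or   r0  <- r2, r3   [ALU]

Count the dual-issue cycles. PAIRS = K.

#0 head=0: ld.MEM i0 no-port MEM/MEM
#1 head=1: ld.MEM i1 RAW r7
#2 head=2: sub.ALU i2 WAW r3
#3 head=3: ld.MEM i3 no-port MEM/BR
#4 head=4: bne.BR;add.ALU i4/i5 2-wide
#5 head=6: ld.MEM i6 no-port MEM/MEM
#6 head=7: ld.MEM;xor.ALU i7/i8 2-wide
#7 head=9: ld.MEM;or.ALU i9/i10 2-wide

PAIRS = 3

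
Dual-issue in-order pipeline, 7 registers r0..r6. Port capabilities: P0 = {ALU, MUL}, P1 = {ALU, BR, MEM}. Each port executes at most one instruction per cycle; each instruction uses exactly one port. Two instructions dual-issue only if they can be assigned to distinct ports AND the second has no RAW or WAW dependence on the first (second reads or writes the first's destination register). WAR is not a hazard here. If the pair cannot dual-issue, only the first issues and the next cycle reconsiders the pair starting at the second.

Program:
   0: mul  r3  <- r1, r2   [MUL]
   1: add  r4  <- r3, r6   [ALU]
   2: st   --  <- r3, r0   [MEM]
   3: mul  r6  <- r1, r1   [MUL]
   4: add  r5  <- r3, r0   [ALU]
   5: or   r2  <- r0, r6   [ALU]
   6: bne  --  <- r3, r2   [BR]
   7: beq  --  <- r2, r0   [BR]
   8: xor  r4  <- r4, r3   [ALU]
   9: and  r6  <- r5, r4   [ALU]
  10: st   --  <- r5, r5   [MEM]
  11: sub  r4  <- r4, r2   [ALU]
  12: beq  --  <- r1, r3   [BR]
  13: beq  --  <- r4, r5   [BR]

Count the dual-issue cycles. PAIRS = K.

0. mul @i0  | RAW r3
1. add st @i1,i2  | pair
2. mul add @i3,i4  | pair
3. or @i5  | RAW r2
4. bne @i6  | no-port BR/BR
5. beq xor @i7,i8  | pair
6. and st @i9,i10  | pair
7. sub beq @i11,i12  | pair
8. beq @i13  | tail

PAIRS = 5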